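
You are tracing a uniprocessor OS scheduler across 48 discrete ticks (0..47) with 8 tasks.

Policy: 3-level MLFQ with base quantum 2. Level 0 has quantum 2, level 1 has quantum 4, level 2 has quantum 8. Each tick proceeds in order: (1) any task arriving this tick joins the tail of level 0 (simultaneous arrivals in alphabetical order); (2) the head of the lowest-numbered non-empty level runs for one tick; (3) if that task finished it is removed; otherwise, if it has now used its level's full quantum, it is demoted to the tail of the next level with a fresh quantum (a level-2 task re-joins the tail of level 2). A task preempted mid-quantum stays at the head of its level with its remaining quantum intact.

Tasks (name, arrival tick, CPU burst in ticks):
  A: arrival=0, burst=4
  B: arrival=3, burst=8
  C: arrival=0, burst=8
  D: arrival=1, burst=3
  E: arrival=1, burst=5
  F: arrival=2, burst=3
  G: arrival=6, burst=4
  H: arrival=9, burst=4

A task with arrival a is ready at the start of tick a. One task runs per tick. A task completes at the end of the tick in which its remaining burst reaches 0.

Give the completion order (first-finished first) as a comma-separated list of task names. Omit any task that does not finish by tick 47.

t=0: L0/L1/L2 = AC/-/- → run A
t=1: L0/L1/L2 = ACDE/-/- → run A
t=2: L0/L1/L2 = CDEF/A/- → run C
t=3: L0/L1/L2 = CDEFB/A/- → run C
t=4: L0/L1/L2 = DEFB/AC/- → run D
t=5: L0/L1/L2 = DEFB/AC/- → run D
t=6: L0/L1/L2 = EFBG/ACD/- → run E
t=7: L0/L1/L2 = EFBG/ACD/- → run E
t=8: L0/L1/L2 = FBG/ACDE/- → run F
t=9: L0/L1/L2 = FBGH/ACDE/- → run F
t=10: L0/L1/L2 = BGH/ACDEF/- → run B
t=11: L0/L1/L2 = BGH/ACDEF/- → run B
t=12: L0/L1/L2 = GH/ACDEFB/- → run G
t=13: L0/L1/L2 = GH/ACDEFB/- → run G
t=14: L0/L1/L2 = H/ACDEFBG/- → run H
t=15: L0/L1/L2 = H/ACDEFBG/- → run H
t=16: L0/L1/L2 = -/ACDEFBGH/- → run A
t=17: L0/L1/L2 = -/ACDEFBGH/- → run A
t=18: L0/L1/L2 = -/CDEFBGH/- → run C
t=19: L0/L1/L2 = -/CDEFBGH/- → run C
t=20: L0/L1/L2 = -/CDEFBGH/- → run C
t=21: L0/L1/L2 = -/CDEFBGH/- → run C
t=22: L0/L1/L2 = -/DEFBGH/C → run D
t=23: L0/L1/L2 = -/EFBGH/C → run E
t=24: L0/L1/L2 = -/EFBGH/C → run E
t=25: L0/L1/L2 = -/EFBGH/C → run E
t=26: L0/L1/L2 = -/FBGH/C → run F
t=27: L0/L1/L2 = -/BGH/C → run B
t=28: L0/L1/L2 = -/BGH/C → run B
t=29: L0/L1/L2 = -/BGH/C → run B
t=30: L0/L1/L2 = -/BGH/C → run B
t=31: L0/L1/L2 = -/GH/CB → run G
t=32: L0/L1/L2 = -/GH/CB → run G
t=33: L0/L1/L2 = -/H/CB → run H
t=34: L0/L1/L2 = -/H/CB → run H
t=35: L0/L1/L2 = -/-/CB → run C
t=36: L0/L1/L2 = -/-/CB → run C
t=37: L0/L1/L2 = -/-/B → run B
t=38: L0/L1/L2 = -/-/B → run B
t=39: (idle)
t=40: (idle)
t=41: (idle)
t=42: (idle)
t=43: (idle)
t=44: (idle)
t=45: (idle)
t=46: (idle)
t=47: (idle)

completion order = A, D, E, F, G, H, C, B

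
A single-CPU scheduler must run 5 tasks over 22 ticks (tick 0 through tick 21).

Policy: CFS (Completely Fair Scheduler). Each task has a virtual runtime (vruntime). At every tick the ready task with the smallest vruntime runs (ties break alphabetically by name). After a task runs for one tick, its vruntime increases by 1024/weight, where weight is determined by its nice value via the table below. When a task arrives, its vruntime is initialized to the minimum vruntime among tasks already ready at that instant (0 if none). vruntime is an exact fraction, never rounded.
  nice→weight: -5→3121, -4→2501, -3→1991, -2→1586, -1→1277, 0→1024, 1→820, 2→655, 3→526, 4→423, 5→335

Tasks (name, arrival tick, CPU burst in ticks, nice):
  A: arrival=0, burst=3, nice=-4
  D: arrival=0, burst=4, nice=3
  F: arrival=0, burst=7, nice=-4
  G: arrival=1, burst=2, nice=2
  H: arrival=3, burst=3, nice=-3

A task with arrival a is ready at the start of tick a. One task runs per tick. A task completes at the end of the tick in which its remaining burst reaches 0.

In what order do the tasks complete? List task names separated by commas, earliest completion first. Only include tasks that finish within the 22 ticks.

completion order = A, H, G, F, D

t=0: vr[A=0 D=0 F=0] → run A
t=1: vr[A=1024/2501 D=0 F=0 G=0] → run D
t=2: vr[A=1024/2501 D=512/263 F=0 G=0] → run F
t=3: vr[A=1024/2501 D=512/263 F=1024/2501 G=0 H=0] → run G
t=4: vr[A=1024/2501 D=512/263 F=1024/2501 G=1024/655 H=0] → run H
t=5: vr[A=1024/2501 D=512/263 F=1024/2501 G=1024/655 H=1024/1991] → run A
t=6: vr[A=2048/2501 D=512/263 F=1024/2501 G=1024/655 H=1024/1991] → run F
t=7: vr[A=2048/2501 D=512/263 F=2048/2501 G=1024/655 H=1024/1991] → run H
t=8: vr[A=2048/2501 D=512/263 F=2048/2501 G=1024/655 H=2048/1991] → run A
t=9: vr[D=512/263 F=2048/2501 G=1024/655 H=2048/1991] → run F
t=10: vr[D=512/263 F=3072/2501 G=1024/655 H=2048/1991] → run H
t=11: vr[D=512/263 F=3072/2501 G=1024/655] → run F
t=12: vr[D=512/263 F=4096/2501 G=1024/655] → run G
t=13: vr[D=512/263 F=4096/2501] → run F
t=14: vr[D=512/263 F=5120/2501] → run D
t=15: vr[D=1024/263 F=5120/2501] → run F
t=16: vr[D=1024/263 F=6144/2501] → run F
t=17: vr[D=1024/263] → run D
t=18: vr[D=1536/263] → run D
t=19: (idle)
t=20: (idle)
t=21: (idle)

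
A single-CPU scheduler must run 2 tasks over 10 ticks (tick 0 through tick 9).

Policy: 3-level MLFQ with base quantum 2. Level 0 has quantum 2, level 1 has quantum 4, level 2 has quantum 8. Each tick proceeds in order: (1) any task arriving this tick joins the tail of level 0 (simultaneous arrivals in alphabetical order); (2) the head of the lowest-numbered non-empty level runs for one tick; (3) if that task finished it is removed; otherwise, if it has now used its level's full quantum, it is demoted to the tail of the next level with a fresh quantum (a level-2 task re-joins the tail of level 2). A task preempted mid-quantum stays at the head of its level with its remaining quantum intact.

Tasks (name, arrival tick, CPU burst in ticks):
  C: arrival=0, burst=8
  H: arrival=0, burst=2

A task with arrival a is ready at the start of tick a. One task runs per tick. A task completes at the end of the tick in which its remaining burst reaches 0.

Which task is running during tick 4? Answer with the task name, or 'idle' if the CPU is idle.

running at tick 4 = C

t=0: L0/L1/L2 = CH/-/- → run C
t=1: L0/L1/L2 = CH/-/- → run C
t=2: L0/L1/L2 = H/C/- → run H
t=3: L0/L1/L2 = H/C/- → run H
t=4: L0/L1/L2 = -/C/- → run C
t=5: L0/L1/L2 = -/C/- → run C
t=6: L0/L1/L2 = -/C/- → run C
t=7: L0/L1/L2 = -/C/- → run C
t=8: L0/L1/L2 = -/-/C → run C
t=9: L0/L1/L2 = -/-/C → run C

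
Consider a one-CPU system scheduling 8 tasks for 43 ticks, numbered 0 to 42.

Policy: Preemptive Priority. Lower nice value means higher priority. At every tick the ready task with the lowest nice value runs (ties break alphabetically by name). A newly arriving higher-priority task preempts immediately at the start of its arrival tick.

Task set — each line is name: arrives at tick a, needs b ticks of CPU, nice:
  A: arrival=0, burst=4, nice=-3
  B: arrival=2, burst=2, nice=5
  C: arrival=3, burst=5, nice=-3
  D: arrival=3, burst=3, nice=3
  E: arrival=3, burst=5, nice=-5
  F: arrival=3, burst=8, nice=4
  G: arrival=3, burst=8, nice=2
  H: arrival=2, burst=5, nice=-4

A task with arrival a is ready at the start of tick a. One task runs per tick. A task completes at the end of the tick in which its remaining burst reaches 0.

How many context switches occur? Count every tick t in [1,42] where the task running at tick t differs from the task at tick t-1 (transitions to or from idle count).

context switches = 10

t=0: ready={A} → run A
t=1: ready={A} → run A
t=2: ready={A,B,H} → run H
t=3: ready={A,B,C,D,E,F,G,H} → run E
t=4: ready={A,B,C,D,E,F,G,H} → run E
t=5: ready={A,B,C,D,E,F,G,H} → run E
t=6: ready={A,B,C,D,E,F,G,H} → run E
t=7: ready={A,B,C,D,E,F,G,H} → run E
t=8: ready={A,B,C,D,F,G,H} → run H
t=9: ready={A,B,C,D,F,G,H} → run H
t=10: ready={A,B,C,D,F,G,H} → run H
t=11: ready={A,B,C,D,F,G,H} → run H
t=12: ready={A,B,C,D,F,G} → run A
t=13: ready={A,B,C,D,F,G} → run A
t=14: ready={B,C,D,F,G} → run C
t=15: ready={B,C,D,F,G} → run C
t=16: ready={B,C,D,F,G} → run C
t=17: ready={B,C,D,F,G} → run C
t=18: ready={B,C,D,F,G} → run C
t=19: ready={B,D,F,G} → run G
t=20: ready={B,D,F,G} → run G
t=21: ready={B,D,F,G} → run G
t=22: ready={B,D,F,G} → run G
t=23: ready={B,D,F,G} → run G
t=24: ready={B,D,F,G} → run G
t=25: ready={B,D,F,G} → run G
t=26: ready={B,D,F,G} → run G
t=27: ready={B,D,F} → run D
t=28: ready={B,D,F} → run D
t=29: ready={B,D,F} → run D
t=30: ready={B,F} → run F
t=31: ready={B,F} → run F
t=32: ready={B,F} → run F
t=33: ready={B,F} → run F
t=34: ready={B,F} → run F
t=35: ready={B,F} → run F
t=36: ready={B,F} → run F
t=37: ready={B,F} → run F
t=38: ready={B} → run B
t=39: ready={B} → run B
t=40: (idle)
t=41: (idle)
t=42: (idle)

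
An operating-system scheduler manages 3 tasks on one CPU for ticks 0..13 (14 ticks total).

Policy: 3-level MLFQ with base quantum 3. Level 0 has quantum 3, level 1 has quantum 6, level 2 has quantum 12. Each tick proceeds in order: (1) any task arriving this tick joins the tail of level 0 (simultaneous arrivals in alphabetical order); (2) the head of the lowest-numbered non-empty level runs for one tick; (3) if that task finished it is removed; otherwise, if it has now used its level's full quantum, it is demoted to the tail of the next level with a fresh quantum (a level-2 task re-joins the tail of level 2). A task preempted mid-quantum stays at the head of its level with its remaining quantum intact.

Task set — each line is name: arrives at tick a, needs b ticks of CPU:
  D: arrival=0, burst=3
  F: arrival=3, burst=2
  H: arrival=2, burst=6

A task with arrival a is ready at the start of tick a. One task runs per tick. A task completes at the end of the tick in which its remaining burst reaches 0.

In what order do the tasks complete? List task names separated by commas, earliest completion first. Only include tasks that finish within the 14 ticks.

t=0: L0/L1/L2 = D/-/- → run D
t=1: L0/L1/L2 = D/-/- → run D
t=2: L0/L1/L2 = DH/-/- → run D
t=3: L0/L1/L2 = HF/-/- → run H
t=4: L0/L1/L2 = HF/-/- → run H
t=5: L0/L1/L2 = HF/-/- → run H
t=6: L0/L1/L2 = F/H/- → run F
t=7: L0/L1/L2 = F/H/- → run F
t=8: L0/L1/L2 = -/H/- → run H
t=9: L0/L1/L2 = -/H/- → run H
t=10: L0/L1/L2 = -/H/- → run H
t=11: (idle)
t=12: (idle)
t=13: (idle)

completion order = D, F, H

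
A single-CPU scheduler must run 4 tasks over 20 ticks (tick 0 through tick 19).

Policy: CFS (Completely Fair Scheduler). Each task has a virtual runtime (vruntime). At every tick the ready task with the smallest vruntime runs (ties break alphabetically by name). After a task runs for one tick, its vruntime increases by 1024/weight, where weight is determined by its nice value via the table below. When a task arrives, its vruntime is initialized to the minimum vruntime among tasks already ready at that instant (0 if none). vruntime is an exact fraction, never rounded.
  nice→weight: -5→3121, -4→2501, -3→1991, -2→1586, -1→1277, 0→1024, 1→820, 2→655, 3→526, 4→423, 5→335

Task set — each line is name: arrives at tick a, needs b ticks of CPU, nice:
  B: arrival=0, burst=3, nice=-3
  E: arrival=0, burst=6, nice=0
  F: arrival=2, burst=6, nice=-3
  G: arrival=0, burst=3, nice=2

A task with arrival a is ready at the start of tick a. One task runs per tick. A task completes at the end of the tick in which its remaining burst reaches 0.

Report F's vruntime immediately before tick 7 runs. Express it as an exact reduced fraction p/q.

t=0: vr[B=0 E=0 G=0] → run B
t=1: vr[B=1024/1991 E=0 G=0] → run E
t=2: vr[B=1024/1991 E=1 F=0 G=0] → run F
t=3: vr[B=1024/1991 E=1 F=1024/1991 G=0] → run G
t=4: vr[B=1024/1991 E=1 F=1024/1991 G=1024/655] → run B
t=5: vr[B=2048/1991 E=1 F=1024/1991 G=1024/655] → run F
t=6: vr[B=2048/1991 E=1 F=2048/1991 G=1024/655] → run E
t=7: vr[B=2048/1991 E=2 F=2048/1991 G=1024/655] → run B
t=8: vr[E=2 F=2048/1991 G=1024/655] → run F
t=9: vr[E=2 F=3072/1991 G=1024/655] → run F
t=10: vr[E=2 F=4096/1991 G=1024/655] → run G
t=11: vr[E=2 F=4096/1991 G=2048/655] → run E
t=12: vr[E=3 F=4096/1991 G=2048/655] → run F
t=13: vr[E=3 F=5120/1991 G=2048/655] → run F
t=14: vr[E=3 G=2048/655] → run E
t=15: vr[E=4 G=2048/655] → run G
t=16: vr[E=4] → run E
t=17: vr[E=5] → run E
t=18: (idle)
t=19: (idle)

vruntime(F, start of tick 7) = 2048/1991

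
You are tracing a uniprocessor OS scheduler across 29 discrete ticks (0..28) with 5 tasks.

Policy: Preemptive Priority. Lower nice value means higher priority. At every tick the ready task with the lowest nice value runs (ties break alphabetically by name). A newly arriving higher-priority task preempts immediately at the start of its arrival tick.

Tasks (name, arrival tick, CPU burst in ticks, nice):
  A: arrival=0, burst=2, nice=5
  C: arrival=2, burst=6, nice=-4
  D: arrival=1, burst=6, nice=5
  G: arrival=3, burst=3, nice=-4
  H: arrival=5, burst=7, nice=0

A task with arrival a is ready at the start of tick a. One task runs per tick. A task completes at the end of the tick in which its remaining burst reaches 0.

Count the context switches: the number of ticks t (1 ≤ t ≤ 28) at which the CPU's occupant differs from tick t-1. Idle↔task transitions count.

context switches = 5

t=0: ready={A} → run A
t=1: ready={A,D} → run A
t=2: ready={C,D} → run C
t=3: ready={C,D,G} → run C
t=4: ready={C,D,G} → run C
t=5: ready={C,D,G,H} → run C
t=6: ready={C,D,G,H} → run C
t=7: ready={C,D,G,H} → run C
t=8: ready={D,G,H} → run G
t=9: ready={D,G,H} → run G
t=10: ready={D,G,H} → run G
t=11: ready={D,H} → run H
t=12: ready={D,H} → run H
t=13: ready={D,H} → run H
t=14: ready={D,H} → run H
t=15: ready={D,H} → run H
t=16: ready={D,H} → run H
t=17: ready={D,H} → run H
t=18: ready={D} → run D
t=19: ready={D} → run D
t=20: ready={D} → run D
t=21: ready={D} → run D
t=22: ready={D} → run D
t=23: ready={D} → run D
t=24: (idle)
t=25: (idle)
t=26: (idle)
t=27: (idle)
t=28: (idle)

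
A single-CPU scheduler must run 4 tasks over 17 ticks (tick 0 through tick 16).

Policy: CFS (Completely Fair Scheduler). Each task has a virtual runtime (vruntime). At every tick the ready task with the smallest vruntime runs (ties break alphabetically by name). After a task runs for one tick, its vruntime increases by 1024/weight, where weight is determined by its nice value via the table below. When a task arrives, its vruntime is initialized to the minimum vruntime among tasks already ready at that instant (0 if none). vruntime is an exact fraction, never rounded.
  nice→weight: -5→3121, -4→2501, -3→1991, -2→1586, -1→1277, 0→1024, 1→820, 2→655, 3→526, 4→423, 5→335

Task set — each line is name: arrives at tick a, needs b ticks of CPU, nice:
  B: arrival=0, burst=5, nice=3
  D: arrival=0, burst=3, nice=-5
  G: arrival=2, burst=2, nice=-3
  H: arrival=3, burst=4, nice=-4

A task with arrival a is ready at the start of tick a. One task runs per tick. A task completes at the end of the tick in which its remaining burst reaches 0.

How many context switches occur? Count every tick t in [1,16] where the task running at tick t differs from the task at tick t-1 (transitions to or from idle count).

t=0: vr[B=0 D=0] → run B
t=1: vr[B=512/263 D=0] → run D
t=2: vr[B=512/263 D=1024/3121 G=1024/3121] → run D
t=3: vr[B=512/263 D=2048/3121 G=1024/3121 H=1024/3121] → run G
t=4: vr[B=512/263 D=2048/3121 G=5234688/6213911 H=1024/3121] → run H
t=5: vr[B=512/263 D=2048/3121 G=5234688/6213911 H=5756928/7805621] → run D
t=6: vr[B=512/263 G=5234688/6213911 H=5756928/7805621] → run H
t=7: vr[B=512/263 G=5234688/6213911 H=8952832/7805621] → run G
t=8: vr[B=512/263 H=8952832/7805621] → run H
t=9: vr[B=512/263 H=12148736/7805621] → run H
t=10: vr[B=512/263] → run B
t=11: vr[B=1024/263] → run B
t=12: vr[B=1536/263] → run B
t=13: vr[B=2048/263] → run B
t=14: (idle)
t=15: (idle)
t=16: (idle)

context switches = 9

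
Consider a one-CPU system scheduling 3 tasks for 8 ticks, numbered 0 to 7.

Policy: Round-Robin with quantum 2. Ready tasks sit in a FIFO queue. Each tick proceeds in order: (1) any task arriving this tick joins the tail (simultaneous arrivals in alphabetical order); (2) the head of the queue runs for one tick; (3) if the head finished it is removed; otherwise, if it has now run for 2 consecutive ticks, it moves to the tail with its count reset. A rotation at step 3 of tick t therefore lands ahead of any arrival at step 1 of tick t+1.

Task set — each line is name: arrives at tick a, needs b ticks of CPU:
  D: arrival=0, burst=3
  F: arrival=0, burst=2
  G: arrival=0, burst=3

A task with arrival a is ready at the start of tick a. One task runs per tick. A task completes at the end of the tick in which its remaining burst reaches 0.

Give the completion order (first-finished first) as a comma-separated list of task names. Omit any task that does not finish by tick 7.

t=0: queue=[D,F,G] q_used=0 → run D
t=1: queue=[D,F,G] q_used=1 → run D
t=2: queue=[F,G,D] q_used=0 → run F
t=3: queue=[F,G,D] q_used=1 → run F
t=4: queue=[G,D] q_used=0 → run G
t=5: queue=[G,D] q_used=1 → run G
t=6: queue=[D,G] q_used=0 → run D
t=7: queue=[G] q_used=0 → run G

completion order = F, D, G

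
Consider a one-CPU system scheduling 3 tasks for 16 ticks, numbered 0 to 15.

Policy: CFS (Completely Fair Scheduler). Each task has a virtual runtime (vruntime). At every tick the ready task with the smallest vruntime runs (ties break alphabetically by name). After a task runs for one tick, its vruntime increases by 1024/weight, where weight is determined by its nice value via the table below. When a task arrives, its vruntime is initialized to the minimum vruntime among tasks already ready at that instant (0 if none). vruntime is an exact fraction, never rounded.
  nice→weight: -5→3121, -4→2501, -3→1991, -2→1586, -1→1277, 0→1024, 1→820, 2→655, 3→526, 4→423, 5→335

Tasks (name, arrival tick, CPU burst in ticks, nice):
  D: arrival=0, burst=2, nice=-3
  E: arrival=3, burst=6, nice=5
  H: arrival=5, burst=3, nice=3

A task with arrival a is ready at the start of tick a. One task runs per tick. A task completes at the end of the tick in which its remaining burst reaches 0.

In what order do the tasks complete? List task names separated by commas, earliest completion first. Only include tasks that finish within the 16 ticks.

completion order = D, H, E

t=0: vr[D=0] → run D
t=1: vr[D=1024/1991] → run D
t=2: (idle)
t=3: vr[E=0] → run E
t=4: vr[E=1024/335] → run E
t=5: vr[E=2048/335 H=2048/335] → run E
t=6: vr[E=3072/335 H=2048/335] → run H
t=7: vr[E=3072/335 H=710144/88105] → run H
t=8: vr[E=3072/335 H=881664/88105] → run E
t=9: vr[E=4096/335 H=881664/88105] → run H
t=10: vr[E=4096/335] → run E
t=11: vr[E=1024/67] → run E
t=12: (idle)
t=13: (idle)
t=14: (idle)
t=15: (idle)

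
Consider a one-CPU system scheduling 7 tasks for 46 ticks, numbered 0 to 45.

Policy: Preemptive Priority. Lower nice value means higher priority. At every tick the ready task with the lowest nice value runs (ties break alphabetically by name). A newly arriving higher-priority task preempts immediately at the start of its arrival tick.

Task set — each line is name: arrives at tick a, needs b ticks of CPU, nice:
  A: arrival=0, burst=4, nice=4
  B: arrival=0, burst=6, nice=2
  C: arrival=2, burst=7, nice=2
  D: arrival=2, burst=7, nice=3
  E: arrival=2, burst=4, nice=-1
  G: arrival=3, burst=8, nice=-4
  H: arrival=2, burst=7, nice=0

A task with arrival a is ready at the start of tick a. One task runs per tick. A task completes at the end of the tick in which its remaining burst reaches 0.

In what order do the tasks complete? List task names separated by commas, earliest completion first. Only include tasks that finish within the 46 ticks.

t=0: ready={A,B} → run B
t=1: ready={A,B} → run B
t=2: ready={A,B,C,D,E,H} → run E
t=3: ready={A,B,C,D,E,G,H} → run G
t=4: ready={A,B,C,D,E,G,H} → run G
t=5: ready={A,B,C,D,E,G,H} → run G
t=6: ready={A,B,C,D,E,G,H} → run G
t=7: ready={A,B,C,D,E,G,H} → run G
t=8: ready={A,B,C,D,E,G,H} → run G
t=9: ready={A,B,C,D,E,G,H} → run G
t=10: ready={A,B,C,D,E,G,H} → run G
t=11: ready={A,B,C,D,E,H} → run E
t=12: ready={A,B,C,D,E,H} → run E
t=13: ready={A,B,C,D,E,H} → run E
t=14: ready={A,B,C,D,H} → run H
t=15: ready={A,B,C,D,H} → run H
t=16: ready={A,B,C,D,H} → run H
t=17: ready={A,B,C,D,H} → run H
t=18: ready={A,B,C,D,H} → run H
t=19: ready={A,B,C,D,H} → run H
t=20: ready={A,B,C,D,H} → run H
t=21: ready={A,B,C,D} → run B
t=22: ready={A,B,C,D} → run B
t=23: ready={A,B,C,D} → run B
t=24: ready={A,B,C,D} → run B
t=25: ready={A,C,D} → run C
t=26: ready={A,C,D} → run C
t=27: ready={A,C,D} → run C
t=28: ready={A,C,D} → run C
t=29: ready={A,C,D} → run C
t=30: ready={A,C,D} → run C
t=31: ready={A,C,D} → run C
t=32: ready={A,D} → run D
t=33: ready={A,D} → run D
t=34: ready={A,D} → run D
t=35: ready={A,D} → run D
t=36: ready={A,D} → run D
t=37: ready={A,D} → run D
t=38: ready={A,D} → run D
t=39: ready={A} → run A
t=40: ready={A} → run A
t=41: ready={A} → run A
t=42: ready={A} → run A
t=43: (idle)
t=44: (idle)
t=45: (idle)

completion order = G, E, H, B, C, D, A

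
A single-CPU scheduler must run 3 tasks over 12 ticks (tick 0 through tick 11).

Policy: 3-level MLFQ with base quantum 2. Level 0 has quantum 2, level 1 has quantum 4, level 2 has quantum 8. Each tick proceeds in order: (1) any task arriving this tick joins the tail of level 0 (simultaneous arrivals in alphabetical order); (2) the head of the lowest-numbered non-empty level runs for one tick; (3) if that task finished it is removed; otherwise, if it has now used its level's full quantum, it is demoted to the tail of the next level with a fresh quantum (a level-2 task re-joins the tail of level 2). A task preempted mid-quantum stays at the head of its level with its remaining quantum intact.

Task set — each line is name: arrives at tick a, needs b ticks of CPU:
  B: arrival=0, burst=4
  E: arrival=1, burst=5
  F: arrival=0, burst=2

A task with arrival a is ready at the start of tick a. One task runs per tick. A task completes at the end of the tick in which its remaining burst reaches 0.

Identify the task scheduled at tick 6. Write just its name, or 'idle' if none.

running at tick 6 = B

t=0: L0/L1/L2 = BF/-/- → run B
t=1: L0/L1/L2 = BFE/-/- → run B
t=2: L0/L1/L2 = FE/B/- → run F
t=3: L0/L1/L2 = FE/B/- → run F
t=4: L0/L1/L2 = E/B/- → run E
t=5: L0/L1/L2 = E/B/- → run E
t=6: L0/L1/L2 = -/BE/- → run B
t=7: L0/L1/L2 = -/BE/- → run B
t=8: L0/L1/L2 = -/E/- → run E
t=9: L0/L1/L2 = -/E/- → run E
t=10: L0/L1/L2 = -/E/- → run E
t=11: (idle)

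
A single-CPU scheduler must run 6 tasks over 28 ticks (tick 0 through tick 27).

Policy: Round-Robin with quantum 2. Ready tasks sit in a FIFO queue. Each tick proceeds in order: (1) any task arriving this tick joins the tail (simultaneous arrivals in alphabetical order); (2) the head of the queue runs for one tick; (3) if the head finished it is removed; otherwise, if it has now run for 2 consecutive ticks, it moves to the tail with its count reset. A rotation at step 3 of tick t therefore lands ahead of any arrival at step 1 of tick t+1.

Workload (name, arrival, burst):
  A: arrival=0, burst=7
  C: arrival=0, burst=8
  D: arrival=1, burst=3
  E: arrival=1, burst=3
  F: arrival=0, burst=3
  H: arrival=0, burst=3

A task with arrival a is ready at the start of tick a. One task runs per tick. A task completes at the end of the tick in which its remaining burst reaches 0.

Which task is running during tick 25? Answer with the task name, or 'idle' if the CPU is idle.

t=0: queue=[A,C,F,H] q_used=0 → run A
t=1: queue=[A,C,F,H,D,E] q_used=1 → run A
t=2: queue=[C,F,H,D,E,A] q_used=0 → run C
t=3: queue=[C,F,H,D,E,A] q_used=1 → run C
t=4: queue=[F,H,D,E,A,C] q_used=0 → run F
t=5: queue=[F,H,D,E,A,C] q_used=1 → run F
t=6: queue=[H,D,E,A,C,F] q_used=0 → run H
t=7: queue=[H,D,E,A,C,F] q_used=1 → run H
t=8: queue=[D,E,A,C,F,H] q_used=0 → run D
t=9: queue=[D,E,A,C,F,H] q_used=1 → run D
t=10: queue=[E,A,C,F,H,D] q_used=0 → run E
t=11: queue=[E,A,C,F,H,D] q_used=1 → run E
t=12: queue=[A,C,F,H,D,E] q_used=0 → run A
t=13: queue=[A,C,F,H,D,E] q_used=1 → run A
t=14: queue=[C,F,H,D,E,A] q_used=0 → run C
t=15: queue=[C,F,H,D,E,A] q_used=1 → run C
t=16: queue=[F,H,D,E,A,C] q_used=0 → run F
t=17: queue=[H,D,E,A,C] q_used=0 → run H
t=18: queue=[D,E,A,C] q_used=0 → run D
t=19: queue=[E,A,C] q_used=0 → run E
t=20: queue=[A,C] q_used=0 → run A
t=21: queue=[A,C] q_used=1 → run A
t=22: queue=[C,A] q_used=0 → run C
t=23: queue=[C,A] q_used=1 → run C
t=24: queue=[A,C] q_used=0 → run A
t=25: queue=[C] q_used=0 → run C
t=26: queue=[C] q_used=1 → run C
t=27: (idle)

running at tick 25 = C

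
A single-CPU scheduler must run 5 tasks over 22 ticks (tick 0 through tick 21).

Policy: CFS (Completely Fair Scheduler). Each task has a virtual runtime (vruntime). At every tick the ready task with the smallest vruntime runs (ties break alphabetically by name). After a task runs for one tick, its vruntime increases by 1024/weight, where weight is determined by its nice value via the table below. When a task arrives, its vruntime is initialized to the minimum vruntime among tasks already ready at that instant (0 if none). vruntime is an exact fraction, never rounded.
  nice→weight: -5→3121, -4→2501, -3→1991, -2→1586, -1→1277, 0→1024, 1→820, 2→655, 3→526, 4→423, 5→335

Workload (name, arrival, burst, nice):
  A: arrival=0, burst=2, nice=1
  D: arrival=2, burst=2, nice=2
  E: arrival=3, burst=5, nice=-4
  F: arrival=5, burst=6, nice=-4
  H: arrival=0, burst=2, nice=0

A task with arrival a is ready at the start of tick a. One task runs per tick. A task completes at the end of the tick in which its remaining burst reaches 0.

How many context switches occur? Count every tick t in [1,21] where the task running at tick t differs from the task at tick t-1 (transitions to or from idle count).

context switches = 16

t=0: vr[A=0 H=0] → run A
t=1: vr[A=256/205 H=0] → run H
t=2: vr[A=256/205 D=1 H=1] → run D
t=3: vr[A=256/205 D=1679/655 E=1 H=1] → run E
t=4: vr[A=256/205 D=1679/655 E=3525/2501 H=1] → run H
t=5: vr[A=256/205 D=1679/655 E=3525/2501 F=256/205] → run A
t=6: vr[D=1679/655 E=3525/2501 F=256/205] → run F
t=7: vr[D=1679/655 E=3525/2501 F=20736/12505] → run E
t=8: vr[D=1679/655 E=4549/2501 F=20736/12505] → run F
t=9: vr[D=1679/655 E=4549/2501 F=25856/12505] → run E
t=10: vr[D=1679/655 E=5573/2501 F=25856/12505] → run F
t=11: vr[D=1679/655 E=5573/2501 F=30976/12505] → run E
t=12: vr[D=1679/655 E=6597/2501 F=30976/12505] → run F
t=13: vr[D=1679/655 E=6597/2501 F=36096/12505] → run D
t=14: vr[E=6597/2501 F=36096/12505] → run E
t=15: vr[F=36096/12505] → run F
t=16: vr[F=41216/12505] → run F
t=17: (idle)
t=18: (idle)
t=19: (idle)
t=20: (idle)
t=21: (idle)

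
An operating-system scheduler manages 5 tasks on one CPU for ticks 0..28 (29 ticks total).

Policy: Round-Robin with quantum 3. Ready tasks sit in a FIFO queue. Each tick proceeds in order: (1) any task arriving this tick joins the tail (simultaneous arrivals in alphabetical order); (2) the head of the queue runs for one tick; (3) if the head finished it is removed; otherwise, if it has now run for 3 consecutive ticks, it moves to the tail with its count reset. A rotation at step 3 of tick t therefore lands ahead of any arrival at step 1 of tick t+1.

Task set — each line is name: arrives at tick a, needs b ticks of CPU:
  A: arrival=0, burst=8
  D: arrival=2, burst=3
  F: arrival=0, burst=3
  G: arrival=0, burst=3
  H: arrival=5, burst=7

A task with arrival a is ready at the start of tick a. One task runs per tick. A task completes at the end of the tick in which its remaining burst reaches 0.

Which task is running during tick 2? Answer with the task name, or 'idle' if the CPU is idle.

t=0: queue=[A,F,G] q_used=0 → run A
t=1: queue=[A,F,G] q_used=1 → run A
t=2: queue=[A,F,G,D] q_used=2 → run A
t=3: queue=[F,G,D,A] q_used=0 → run F
t=4: queue=[F,G,D,A] q_used=1 → run F
t=5: queue=[F,G,D,A,H] q_used=2 → run F
t=6: queue=[G,D,A,H] q_used=0 → run G
t=7: queue=[G,D,A,H] q_used=1 → run G
t=8: queue=[G,D,A,H] q_used=2 → run G
t=9: queue=[D,A,H] q_used=0 → run D
t=10: queue=[D,A,H] q_used=1 → run D
t=11: queue=[D,A,H] q_used=2 → run D
t=12: queue=[A,H] q_used=0 → run A
t=13: queue=[A,H] q_used=1 → run A
t=14: queue=[A,H] q_used=2 → run A
t=15: queue=[H,A] q_used=0 → run H
t=16: queue=[H,A] q_used=1 → run H
t=17: queue=[H,A] q_used=2 → run H
t=18: queue=[A,H] q_used=0 → run A
t=19: queue=[A,H] q_used=1 → run A
t=20: queue=[H] q_used=0 → run H
t=21: queue=[H] q_used=1 → run H
t=22: queue=[H] q_used=2 → run H
t=23: queue=[H] q_used=0 → run H
t=24: (idle)
t=25: (idle)
t=26: (idle)
t=27: (idle)
t=28: (idle)

running at tick 2 = A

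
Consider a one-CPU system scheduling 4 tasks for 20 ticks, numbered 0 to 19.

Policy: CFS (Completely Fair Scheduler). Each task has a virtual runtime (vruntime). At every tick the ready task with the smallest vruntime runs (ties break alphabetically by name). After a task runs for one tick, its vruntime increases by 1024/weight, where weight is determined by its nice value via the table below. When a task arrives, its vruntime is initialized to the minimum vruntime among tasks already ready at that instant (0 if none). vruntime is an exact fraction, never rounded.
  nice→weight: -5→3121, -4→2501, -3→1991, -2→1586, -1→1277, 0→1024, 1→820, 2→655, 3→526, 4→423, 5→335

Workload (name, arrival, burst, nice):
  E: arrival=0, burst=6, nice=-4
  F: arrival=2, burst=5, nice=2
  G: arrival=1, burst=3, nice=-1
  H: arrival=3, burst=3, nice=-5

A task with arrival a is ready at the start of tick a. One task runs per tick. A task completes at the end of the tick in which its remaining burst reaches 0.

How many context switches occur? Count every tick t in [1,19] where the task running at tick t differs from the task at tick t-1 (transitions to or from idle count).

t=0: vr[E=0] → run E
t=1: vr[E=1024/2501 G=1024/2501] → run E
t=2: vr[E=2048/2501 F=1024/2501 G=1024/2501] → run F
t=3: vr[E=2048/2501 F=3231744/1638155 G=1024/2501 H=1024/2501] → run G
t=4: vr[E=2048/2501 F=3231744/1638155 G=3868672/3193777 H=1024/2501] → run H
t=5: vr[E=2048/2501 F=3231744/1638155 G=3868672/3193777 H=5756928/7805621] → run H
t=6: vr[E=2048/2501 F=3231744/1638155 G=3868672/3193777 H=8317952/7805621] → run E
t=7: vr[E=3072/2501 F=3231744/1638155 G=3868672/3193777 H=8317952/7805621] → run H
t=8: vr[E=3072/2501 F=3231744/1638155 G=3868672/3193777] → run G
t=9: vr[E=3072/2501 F=3231744/1638155 G=6429696/3193777] → run E
t=10: vr[E=4096/2501 F=3231744/1638155 G=6429696/3193777] → run E
t=11: vr[E=5120/2501 F=3231744/1638155 G=6429696/3193777] → run F
t=12: vr[E=5120/2501 F=5792768/1638155 G=6429696/3193777] → run G
t=13: vr[E=5120/2501 F=5792768/1638155] → run E
t=14: vr[F=5792768/1638155] → run F
t=15: vr[F=8353792/1638155] → run F
t=16: vr[F=10914816/1638155] → run F
t=17: (idle)
t=18: (idle)
t=19: (idle)

context switches = 12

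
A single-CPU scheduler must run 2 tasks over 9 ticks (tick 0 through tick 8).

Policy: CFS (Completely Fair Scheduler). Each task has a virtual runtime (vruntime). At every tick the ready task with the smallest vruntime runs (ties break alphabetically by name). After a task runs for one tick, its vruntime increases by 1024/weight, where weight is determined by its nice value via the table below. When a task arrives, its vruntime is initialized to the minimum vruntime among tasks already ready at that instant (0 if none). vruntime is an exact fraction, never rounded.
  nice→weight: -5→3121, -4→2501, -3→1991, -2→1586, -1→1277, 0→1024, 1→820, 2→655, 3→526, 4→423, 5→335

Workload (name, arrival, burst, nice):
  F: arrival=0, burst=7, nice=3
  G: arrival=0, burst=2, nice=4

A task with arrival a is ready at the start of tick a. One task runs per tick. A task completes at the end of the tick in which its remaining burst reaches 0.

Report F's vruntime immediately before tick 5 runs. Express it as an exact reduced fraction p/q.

t=0: vr[F=0 G=0] → run F
t=1: vr[F=512/263 G=0] → run G
t=2: vr[F=512/263 G=1024/423] → run F
t=3: vr[F=1024/263 G=1024/423] → run G
t=4: vr[F=1024/263] → run F
t=5: vr[F=1536/263] → run F
t=6: vr[F=2048/263] → run F
t=7: vr[F=2560/263] → run F
t=8: vr[F=3072/263] → run F

vruntime(F, start of tick 5) = 1536/263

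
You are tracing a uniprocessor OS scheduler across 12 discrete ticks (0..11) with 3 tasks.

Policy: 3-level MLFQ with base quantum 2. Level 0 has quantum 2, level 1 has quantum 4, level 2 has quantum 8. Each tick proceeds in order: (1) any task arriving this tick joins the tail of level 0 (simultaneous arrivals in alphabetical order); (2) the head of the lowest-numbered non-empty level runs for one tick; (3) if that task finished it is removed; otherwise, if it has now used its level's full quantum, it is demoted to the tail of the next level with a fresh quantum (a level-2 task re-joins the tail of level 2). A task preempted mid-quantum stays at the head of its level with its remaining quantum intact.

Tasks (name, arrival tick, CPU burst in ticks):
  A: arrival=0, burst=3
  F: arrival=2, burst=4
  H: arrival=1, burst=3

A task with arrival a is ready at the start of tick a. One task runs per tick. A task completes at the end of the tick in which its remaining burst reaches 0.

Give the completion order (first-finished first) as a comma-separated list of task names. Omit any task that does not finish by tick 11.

t=0: L0/L1/L2 = A/-/- → run A
t=1: L0/L1/L2 = AH/-/- → run A
t=2: L0/L1/L2 = HF/A/- → run H
t=3: L0/L1/L2 = HF/A/- → run H
t=4: L0/L1/L2 = F/AH/- → run F
t=5: L0/L1/L2 = F/AH/- → run F
t=6: L0/L1/L2 = -/AHF/- → run A
t=7: L0/L1/L2 = -/HF/- → run H
t=8: L0/L1/L2 = -/F/- → run F
t=9: L0/L1/L2 = -/F/- → run F
t=10: (idle)
t=11: (idle)

completion order = A, H, F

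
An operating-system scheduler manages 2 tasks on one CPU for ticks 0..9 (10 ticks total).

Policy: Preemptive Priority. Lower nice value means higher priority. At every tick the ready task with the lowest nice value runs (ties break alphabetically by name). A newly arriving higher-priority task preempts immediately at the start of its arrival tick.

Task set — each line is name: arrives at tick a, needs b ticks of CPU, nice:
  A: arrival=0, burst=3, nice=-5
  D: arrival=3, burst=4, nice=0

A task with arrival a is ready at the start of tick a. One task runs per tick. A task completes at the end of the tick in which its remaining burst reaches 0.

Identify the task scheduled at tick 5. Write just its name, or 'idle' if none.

t=0: ready={A} → run A
t=1: ready={A} → run A
t=2: ready={A} → run A
t=3: ready={D} → run D
t=4: ready={D} → run D
t=5: ready={D} → run D
t=6: ready={D} → run D
t=7: (idle)
t=8: (idle)
t=9: (idle)

running at tick 5 = D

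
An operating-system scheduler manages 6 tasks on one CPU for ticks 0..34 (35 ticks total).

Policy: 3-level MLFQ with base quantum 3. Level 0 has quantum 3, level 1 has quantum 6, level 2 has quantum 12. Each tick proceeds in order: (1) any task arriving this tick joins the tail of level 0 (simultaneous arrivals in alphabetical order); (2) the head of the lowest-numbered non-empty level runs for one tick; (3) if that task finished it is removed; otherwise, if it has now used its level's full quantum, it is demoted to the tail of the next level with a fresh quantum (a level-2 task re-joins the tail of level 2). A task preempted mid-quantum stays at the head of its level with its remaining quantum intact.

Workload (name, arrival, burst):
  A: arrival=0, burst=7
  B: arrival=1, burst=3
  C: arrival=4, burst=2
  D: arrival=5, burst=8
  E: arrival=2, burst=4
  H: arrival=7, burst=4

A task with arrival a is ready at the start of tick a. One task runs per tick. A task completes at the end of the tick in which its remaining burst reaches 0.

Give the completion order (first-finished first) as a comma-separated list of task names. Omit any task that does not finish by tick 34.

t=0: L0/L1/L2 = A/-/- → run A
t=1: L0/L1/L2 = AB/-/- → run A
t=2: L0/L1/L2 = ABE/-/- → run A
t=3: L0/L1/L2 = BE/A/- → run B
t=4: L0/L1/L2 = BEC/A/- → run B
t=5: L0/L1/L2 = BECD/A/- → run B
t=6: L0/L1/L2 = ECD/A/- → run E
t=7: L0/L1/L2 = ECDH/A/- → run E
t=8: L0/L1/L2 = ECDH/A/- → run E
t=9: L0/L1/L2 = CDH/AE/- → run C
t=10: L0/L1/L2 = CDH/AE/- → run C
t=11: L0/L1/L2 = DH/AE/- → run D
t=12: L0/L1/L2 = DH/AE/- → run D
t=13: L0/L1/L2 = DH/AE/- → run D
t=14: L0/L1/L2 = H/AED/- → run H
t=15: L0/L1/L2 = H/AED/- → run H
t=16: L0/L1/L2 = H/AED/- → run H
t=17: L0/L1/L2 = -/AEDH/- → run A
t=18: L0/L1/L2 = -/AEDH/- → run A
t=19: L0/L1/L2 = -/AEDH/- → run A
t=20: L0/L1/L2 = -/AEDH/- → run A
t=21: L0/L1/L2 = -/EDH/- → run E
t=22: L0/L1/L2 = -/DH/- → run D
t=23: L0/L1/L2 = -/DH/- → run D
t=24: L0/L1/L2 = -/DH/- → run D
t=25: L0/L1/L2 = -/DH/- → run D
t=26: L0/L1/L2 = -/DH/- → run D
t=27: L0/L1/L2 = -/H/- → run H
t=28: (idle)
t=29: (idle)
t=30: (idle)
t=31: (idle)
t=32: (idle)
t=33: (idle)
t=34: (idle)

completion order = B, C, A, E, D, H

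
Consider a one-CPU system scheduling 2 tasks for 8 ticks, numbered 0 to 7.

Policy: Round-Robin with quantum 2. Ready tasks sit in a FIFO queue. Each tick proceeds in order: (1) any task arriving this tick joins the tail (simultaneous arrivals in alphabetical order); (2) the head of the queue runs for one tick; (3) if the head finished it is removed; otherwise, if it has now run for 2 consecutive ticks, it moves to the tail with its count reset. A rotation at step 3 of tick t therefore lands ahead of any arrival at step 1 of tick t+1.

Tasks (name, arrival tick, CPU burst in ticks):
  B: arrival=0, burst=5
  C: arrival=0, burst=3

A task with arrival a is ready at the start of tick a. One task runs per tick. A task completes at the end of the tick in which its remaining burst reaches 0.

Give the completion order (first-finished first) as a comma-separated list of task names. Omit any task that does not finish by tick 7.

completion order = C, B

t=0: queue=[B,C] q_used=0 → run B
t=1: queue=[B,C] q_used=1 → run B
t=2: queue=[C,B] q_used=0 → run C
t=3: queue=[C,B] q_used=1 → run C
t=4: queue=[B,C] q_used=0 → run B
t=5: queue=[B,C] q_used=1 → run B
t=6: queue=[C,B] q_used=0 → run C
t=7: queue=[B] q_used=0 → run B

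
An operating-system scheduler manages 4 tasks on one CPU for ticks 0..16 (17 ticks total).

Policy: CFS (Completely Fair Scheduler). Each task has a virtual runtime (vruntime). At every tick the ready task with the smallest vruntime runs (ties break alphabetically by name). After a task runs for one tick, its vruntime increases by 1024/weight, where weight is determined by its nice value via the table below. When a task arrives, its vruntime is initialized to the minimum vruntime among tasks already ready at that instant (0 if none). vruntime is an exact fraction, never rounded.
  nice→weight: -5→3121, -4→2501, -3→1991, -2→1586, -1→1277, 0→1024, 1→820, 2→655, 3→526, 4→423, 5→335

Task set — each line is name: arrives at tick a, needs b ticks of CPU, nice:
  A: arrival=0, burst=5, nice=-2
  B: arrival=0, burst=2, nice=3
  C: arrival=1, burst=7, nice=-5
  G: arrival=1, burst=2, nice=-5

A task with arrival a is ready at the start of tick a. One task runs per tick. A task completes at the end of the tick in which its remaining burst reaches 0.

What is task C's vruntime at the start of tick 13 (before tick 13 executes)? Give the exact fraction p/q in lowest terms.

t=0: vr[A=0 B=0] → run A
t=1: vr[A=512/793 B=0 C=0 G=0] → run B
t=2: vr[A=512/793 B=512/263 C=0 G=0] → run C
t=3: vr[A=512/793 B=512/263 C=1024/3121 G=0] → run G
t=4: vr[A=512/793 B=512/263 C=1024/3121 G=1024/3121] → run C
t=5: vr[A=512/793 B=512/263 C=2048/3121 G=1024/3121] → run G
t=6: vr[A=512/793 B=512/263 C=2048/3121] → run A
t=7: vr[A=1024/793 B=512/263 C=2048/3121] → run C
t=8: vr[A=1024/793 B=512/263 C=3072/3121] → run C
t=9: vr[A=1024/793 B=512/263 C=4096/3121] → run A
t=10: vr[A=1536/793 B=512/263 C=4096/3121] → run C
t=11: vr[A=1536/793 B=512/263 C=5120/3121] → run C
t=12: vr[A=1536/793 B=512/263 C=6144/3121] → run A
t=13: vr[A=2048/793 B=512/263 C=6144/3121] → run B
t=14: vr[A=2048/793 C=6144/3121] → run C
t=15: vr[A=2048/793] → run A
t=16: (idle)

vruntime(C, start of tick 13) = 6144/3121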